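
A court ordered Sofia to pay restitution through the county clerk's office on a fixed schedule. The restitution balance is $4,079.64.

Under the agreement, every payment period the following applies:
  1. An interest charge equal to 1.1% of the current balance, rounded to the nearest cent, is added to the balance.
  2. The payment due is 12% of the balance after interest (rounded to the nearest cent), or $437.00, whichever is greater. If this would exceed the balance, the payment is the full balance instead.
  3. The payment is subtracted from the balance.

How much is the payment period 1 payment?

Payment period 1: opening $4,079.64; interest $44.88 → $4,124.52; payment $494.94; balance $3,629.58

$494.94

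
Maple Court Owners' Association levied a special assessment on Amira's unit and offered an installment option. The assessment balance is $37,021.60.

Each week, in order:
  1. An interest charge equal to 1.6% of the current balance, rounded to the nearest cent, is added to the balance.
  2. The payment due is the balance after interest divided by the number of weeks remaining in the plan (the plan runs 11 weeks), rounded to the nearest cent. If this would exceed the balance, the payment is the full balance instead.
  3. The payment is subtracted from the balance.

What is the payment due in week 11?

Week 1: $37,021.60 +$592.35 interest = $37,613.95; pay $3,419.45 → $34,194.50
Week 2: $34,194.50 +$547.11 interest = $34,741.61; pay $3,474.16 → $31,267.45
Week 3: $31,267.45 +$500.28 interest = $31,767.73; pay $3,529.75 → $28,237.98
Week 4: $28,237.98 +$451.81 interest = $28,689.79; pay $3,586.22 → $25,103.57
Week 5: $25,103.57 +$401.66 interest = $25,505.23; pay $3,643.60 → $21,861.63
Week 6: $21,861.63 +$349.79 interest = $22,211.42; pay $3,701.90 → $18,509.52
Week 7: $18,509.52 +$296.15 interest = $18,805.67; pay $3,761.13 → $15,044.54
Week 8: $15,044.54 +$240.71 interest = $15,285.25; pay $3,821.31 → $11,463.94
Week 9: $11,463.94 +$183.42 interest = $11,647.36; pay $3,882.45 → $7,764.91
Week 10: $7,764.91 +$124.24 interest = $7,889.15; pay $3,944.58 → $3,944.57
Week 11: $3,944.57 +$63.11 interest = $4,007.68; pay $4,007.68 → $0.00

$4,007.68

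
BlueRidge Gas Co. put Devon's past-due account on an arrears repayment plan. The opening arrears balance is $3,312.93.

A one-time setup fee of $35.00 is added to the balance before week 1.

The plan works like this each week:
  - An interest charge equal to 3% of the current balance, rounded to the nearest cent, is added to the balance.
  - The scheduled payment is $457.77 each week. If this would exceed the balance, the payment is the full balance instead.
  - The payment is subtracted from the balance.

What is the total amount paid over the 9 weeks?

# | Opening | Interest | Payment | End bal
1 | $3,347.93 | $100.44 | $457.77 | $2,990.60
2 | $2,990.60 | $89.72 | $457.77 | $2,622.55
3 | $2,622.55 | $78.68 | $457.77 | $2,243.46
4 | $2,243.46 | $67.30 | $457.77 | $1,852.99
5 | $1,852.99 | $55.59 | $457.77 | $1,450.81
6 | $1,450.81 | $43.52 | $457.77 | $1,036.56
7 | $1,036.56 | $31.10 | $457.77 | $609.89
8 | $609.89 | $18.30 | $457.77 | $170.42
9 | $170.42 | $5.11 | $175.53 | $0.00
Total paid: $3,837.69

$3,837.69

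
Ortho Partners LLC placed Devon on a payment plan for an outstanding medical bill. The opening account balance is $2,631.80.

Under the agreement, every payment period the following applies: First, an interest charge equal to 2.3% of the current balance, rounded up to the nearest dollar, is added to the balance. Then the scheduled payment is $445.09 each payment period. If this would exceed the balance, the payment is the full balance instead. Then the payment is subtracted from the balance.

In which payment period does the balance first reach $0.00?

# | Opening | Interest | Payment | End bal
1 | $2,631.80 | $61.00 | $445.09 | $2,247.71
2 | $2,247.71 | $52.00 | $445.09 | $1,854.62
3 | $1,854.62 | $43.00 | $445.09 | $1,452.53
4 | $1,452.53 | $34.00 | $445.09 | $1,041.44
5 | $1,041.44 | $24.00 | $445.09 | $620.35
6 | $620.35 | $15.00 | $445.09 | $190.26
7 | $190.26 | $5.00 | $195.26 | $0.00
Balance reaches $0.00 in payment period 7.

7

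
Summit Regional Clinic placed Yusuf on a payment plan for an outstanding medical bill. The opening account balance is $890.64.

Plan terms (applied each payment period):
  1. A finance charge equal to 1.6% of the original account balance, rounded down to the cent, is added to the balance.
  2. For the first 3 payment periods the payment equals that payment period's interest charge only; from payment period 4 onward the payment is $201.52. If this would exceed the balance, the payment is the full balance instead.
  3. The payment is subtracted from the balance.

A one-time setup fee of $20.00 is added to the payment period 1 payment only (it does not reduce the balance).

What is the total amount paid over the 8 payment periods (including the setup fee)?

$1,024.64

# | Opening | Interest | Payment | Fee | End bal
1 | $890.64 | $14.25 | $14.25 | $20.00 | $890.64
2 | $890.64 | $14.25 | $14.25 | — | $890.64
3 | $890.64 | $14.25 | $14.25 | — | $890.64
4 | $890.64 | $14.25 | $201.52 | — | $703.37
5 | $703.37 | $14.25 | $201.52 | — | $516.10
6 | $516.10 | $14.25 | $201.52 | — | $328.83
7 | $328.83 | $14.25 | $201.52 | — | $141.56
8 | $141.56 | $14.25 | $155.81 | — | $0.00
Total paid: $1,024.64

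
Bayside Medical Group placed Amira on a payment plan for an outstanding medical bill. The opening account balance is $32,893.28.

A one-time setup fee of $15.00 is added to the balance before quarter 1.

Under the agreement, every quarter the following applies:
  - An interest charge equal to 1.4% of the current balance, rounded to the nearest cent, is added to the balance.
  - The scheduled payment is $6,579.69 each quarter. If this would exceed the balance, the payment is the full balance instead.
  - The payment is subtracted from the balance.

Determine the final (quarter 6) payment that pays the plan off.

$1,464.91

Quarter 1: opening $32,908.28; interest $460.72 → $33,369.00; payment $6,579.69; balance $26,789.31
Quarter 2: opening $26,789.31; interest $375.05 → $27,164.36; payment $6,579.69; balance $20,584.67
Quarter 3: opening $20,584.67; interest $288.19 → $20,872.86; payment $6,579.69; balance $14,293.17
Quarter 4: opening $14,293.17; interest $200.10 → $14,493.27; payment $6,579.69; balance $7,913.58
Quarter 5: opening $7,913.58; interest $110.79 → $8,024.37; payment $6,579.69; balance $1,444.68
Quarter 6: opening $1,444.68; interest $20.23 → $1,464.91; payment $1,464.91; balance $0.00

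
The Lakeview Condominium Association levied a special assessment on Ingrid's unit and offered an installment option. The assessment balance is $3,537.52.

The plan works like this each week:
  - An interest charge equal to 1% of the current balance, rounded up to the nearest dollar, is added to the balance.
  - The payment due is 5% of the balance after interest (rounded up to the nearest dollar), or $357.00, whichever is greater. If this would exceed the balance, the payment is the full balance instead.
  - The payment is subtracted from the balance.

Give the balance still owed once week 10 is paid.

$177.52

Week 1: opening $3,537.52; interest $36.00 → $3,573.52; payment $357.00; balance $3,216.52
Week 2: opening $3,216.52; interest $33.00 → $3,249.52; payment $357.00; balance $2,892.52
Week 3: opening $2,892.52; interest $29.00 → $2,921.52; payment $357.00; balance $2,564.52
Week 4: opening $2,564.52; interest $26.00 → $2,590.52; payment $357.00; balance $2,233.52
Week 5: opening $2,233.52; interest $23.00 → $2,256.52; payment $357.00; balance $1,899.52
Week 6: opening $1,899.52; interest $19.00 → $1,918.52; payment $357.00; balance $1,561.52
Week 7: opening $1,561.52; interest $16.00 → $1,577.52; payment $357.00; balance $1,220.52
Week 8: opening $1,220.52; interest $13.00 → $1,233.52; payment $357.00; balance $876.52
Week 9: opening $876.52; interest $9.00 → $885.52; payment $357.00; balance $528.52
Week 10: opening $528.52; interest $6.00 → $534.52; payment $357.00; balance $177.52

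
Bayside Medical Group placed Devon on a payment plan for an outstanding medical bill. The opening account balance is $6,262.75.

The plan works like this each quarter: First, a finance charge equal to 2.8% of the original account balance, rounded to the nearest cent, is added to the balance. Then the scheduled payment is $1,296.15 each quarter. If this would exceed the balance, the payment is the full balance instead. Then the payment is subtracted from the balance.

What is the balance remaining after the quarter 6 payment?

$0.00

Quarter 1: opening $6,262.75; interest $175.36 → $6,438.11; payment $1,296.15; balance $5,141.96
Quarter 2: opening $5,141.96; interest $175.36 → $5,317.32; payment $1,296.15; balance $4,021.17
Quarter 3: opening $4,021.17; interest $175.36 → $4,196.53; payment $1,296.15; balance $2,900.38
Quarter 4: opening $2,900.38; interest $175.36 → $3,075.74; payment $1,296.15; balance $1,779.59
Quarter 5: opening $1,779.59; interest $175.36 → $1,954.95; payment $1,296.15; balance $658.80
Quarter 6: opening $658.80; interest $175.36 → $834.16; payment $834.16; balance $0.00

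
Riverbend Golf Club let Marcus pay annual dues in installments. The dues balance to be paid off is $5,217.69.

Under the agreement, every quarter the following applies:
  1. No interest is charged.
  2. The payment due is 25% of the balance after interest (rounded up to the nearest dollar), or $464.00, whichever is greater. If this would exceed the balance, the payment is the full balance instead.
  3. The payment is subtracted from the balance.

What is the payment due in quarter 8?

$257.69

Quarter 1: opening $5,217.69; payment $1,305.00; balance $3,912.69
Quarter 2: opening $3,912.69; payment $979.00; balance $2,933.69
Quarter 3: opening $2,933.69; payment $734.00; balance $2,199.69
Quarter 4: opening $2,199.69; payment $550.00; balance $1,649.69
Quarter 5: opening $1,649.69; payment $464.00; balance $1,185.69
Quarter 6: opening $1,185.69; payment $464.00; balance $721.69
Quarter 7: opening $721.69; payment $464.00; balance $257.69
Quarter 8: opening $257.69; payment $257.69; balance $0.00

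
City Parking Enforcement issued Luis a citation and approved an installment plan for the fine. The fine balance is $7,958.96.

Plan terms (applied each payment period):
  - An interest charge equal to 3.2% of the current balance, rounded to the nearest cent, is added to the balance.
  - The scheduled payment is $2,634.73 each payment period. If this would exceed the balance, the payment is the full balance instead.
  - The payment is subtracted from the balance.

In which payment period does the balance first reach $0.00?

Payment period 1: $7,958.96 +$254.69 interest = $8,213.65; pay $2,634.73 → $5,578.92
Payment period 2: $5,578.92 +$178.53 interest = $5,757.45; pay $2,634.73 → $3,122.72
Payment period 3: $3,122.72 +$99.93 interest = $3,222.65; pay $2,634.73 → $587.92
Payment period 4: $587.92 +$18.81 interest = $606.73; pay $606.73 → $0.00
Balance reaches $0.00 in payment period 4.

4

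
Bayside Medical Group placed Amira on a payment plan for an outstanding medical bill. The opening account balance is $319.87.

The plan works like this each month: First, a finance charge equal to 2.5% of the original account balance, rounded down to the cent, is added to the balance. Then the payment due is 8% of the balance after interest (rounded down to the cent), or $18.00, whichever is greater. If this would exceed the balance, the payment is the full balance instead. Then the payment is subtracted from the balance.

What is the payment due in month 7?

# | Opening | Interest | Payment | End bal
1 | $319.87 | $7.99 | $26.22 | $301.64
2 | $301.64 | $7.99 | $24.77 | $284.86
3 | $284.86 | $7.99 | $23.42 | $269.43
4 | $269.43 | $7.99 | $22.19 | $255.23
5 | $255.23 | $7.99 | $21.05 | $242.17
6 | $242.17 | $7.99 | $20.01 | $230.15
7 | $230.15 | $7.99 | $19.05 | $219.09

$19.05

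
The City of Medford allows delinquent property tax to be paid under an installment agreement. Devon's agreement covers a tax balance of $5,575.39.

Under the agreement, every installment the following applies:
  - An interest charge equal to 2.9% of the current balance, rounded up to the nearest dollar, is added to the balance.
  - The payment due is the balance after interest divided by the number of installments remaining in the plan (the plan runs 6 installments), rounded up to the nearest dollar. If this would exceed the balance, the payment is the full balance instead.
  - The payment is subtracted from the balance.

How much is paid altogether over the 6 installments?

$6,173.39

Installment 1: opening $5,575.39; interest $162.00 → $5,737.39; payment $957.00; balance $4,780.39
Installment 2: opening $4,780.39; interest $139.00 → $4,919.39; payment $984.00; balance $3,935.39
Installment 3: opening $3,935.39; interest $115.00 → $4,050.39; payment $1,013.00; balance $3,037.39
Installment 4: opening $3,037.39; interest $89.00 → $3,126.39; payment $1,043.00; balance $2,083.39
Installment 5: opening $2,083.39; interest $61.00 → $2,144.39; payment $1,073.00; balance $1,071.39
Installment 6: opening $1,071.39; interest $32.00 → $1,103.39; payment $1,103.39; balance $0.00
Total paid: $6,173.39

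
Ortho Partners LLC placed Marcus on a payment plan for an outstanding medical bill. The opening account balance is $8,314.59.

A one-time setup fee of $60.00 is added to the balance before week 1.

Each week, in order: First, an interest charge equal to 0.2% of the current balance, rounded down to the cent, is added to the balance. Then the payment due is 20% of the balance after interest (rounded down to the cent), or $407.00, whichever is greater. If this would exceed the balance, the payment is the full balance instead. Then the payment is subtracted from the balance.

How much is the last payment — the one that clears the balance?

$162.72

# | Opening | Interest | Payment | End bal
1 | $8,374.59 | $16.74 | $1,678.26 | $6,713.07
2 | $6,713.07 | $13.42 | $1,345.29 | $5,381.20
3 | $5,381.20 | $10.76 | $1,078.39 | $4,313.57
4 | $4,313.57 | $8.62 | $864.43 | $3,457.76
5 | $3,457.76 | $6.91 | $692.93 | $2,771.74
6 | $2,771.74 | $5.54 | $555.45 | $2,221.83
7 | $2,221.83 | $4.44 | $445.25 | $1,781.02
8 | $1,781.02 | $3.56 | $407.00 | $1,377.58
9 | $1,377.58 | $2.75 | $407.00 | $973.33
10 | $973.33 | $1.94 | $407.00 | $568.27
11 | $568.27 | $1.13 | $407.00 | $162.40
12 | $162.40 | $0.32 | $162.72 | $0.00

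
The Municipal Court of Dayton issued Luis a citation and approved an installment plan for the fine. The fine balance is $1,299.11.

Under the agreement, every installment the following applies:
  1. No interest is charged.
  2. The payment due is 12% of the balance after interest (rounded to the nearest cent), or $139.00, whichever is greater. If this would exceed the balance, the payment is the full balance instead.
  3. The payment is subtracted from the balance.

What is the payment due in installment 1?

Installment 1: opening $1,299.11; payment $155.89; balance $1,143.22

$155.89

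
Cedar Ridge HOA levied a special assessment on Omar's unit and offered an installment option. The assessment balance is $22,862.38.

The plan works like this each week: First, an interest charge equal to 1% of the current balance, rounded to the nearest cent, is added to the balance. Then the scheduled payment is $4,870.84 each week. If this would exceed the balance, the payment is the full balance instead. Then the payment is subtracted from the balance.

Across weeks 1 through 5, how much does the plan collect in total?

$23,536.61

Week 1: $22,862.38 +$228.62 interest = $23,091.00; pay $4,870.84 → $18,220.16
Week 2: $18,220.16 +$182.20 interest = $18,402.36; pay $4,870.84 → $13,531.52
Week 3: $13,531.52 +$135.32 interest = $13,666.84; pay $4,870.84 → $8,796.00
Week 4: $8,796.00 +$87.96 interest = $8,883.96; pay $4,870.84 → $4,013.12
Week 5: $4,013.12 +$40.13 interest = $4,053.25; pay $4,053.25 → $0.00
Total paid: $23,536.61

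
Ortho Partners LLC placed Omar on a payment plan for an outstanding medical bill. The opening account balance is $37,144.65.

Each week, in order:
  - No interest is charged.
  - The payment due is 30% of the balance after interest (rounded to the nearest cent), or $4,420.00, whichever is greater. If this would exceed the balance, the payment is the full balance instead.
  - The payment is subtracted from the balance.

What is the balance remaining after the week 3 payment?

$12,740.61

# | Opening | Payment | End bal
1 | $37,144.65 | $11,143.40 | $26,001.25
2 | $26,001.25 | $7,800.38 | $18,200.87
3 | $18,200.87 | $5,460.26 | $12,740.61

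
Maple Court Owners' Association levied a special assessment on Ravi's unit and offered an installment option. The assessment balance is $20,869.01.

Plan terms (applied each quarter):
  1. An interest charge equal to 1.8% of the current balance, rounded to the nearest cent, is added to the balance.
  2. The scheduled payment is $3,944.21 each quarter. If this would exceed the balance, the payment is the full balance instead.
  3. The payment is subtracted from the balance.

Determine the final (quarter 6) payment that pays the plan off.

$2,414.86

Quarter 1: opening $20,869.01; interest $375.64 → $21,244.65; payment $3,944.21; balance $17,300.44
Quarter 2: opening $17,300.44; interest $311.41 → $17,611.85; payment $3,944.21; balance $13,667.64
Quarter 3: opening $13,667.64; interest $246.02 → $13,913.66; payment $3,944.21; balance $9,969.45
Quarter 4: opening $9,969.45; interest $179.45 → $10,148.90; payment $3,944.21; balance $6,204.69
Quarter 5: opening $6,204.69; interest $111.68 → $6,316.37; payment $3,944.21; balance $2,372.16
Quarter 6: opening $2,372.16; interest $42.70 → $2,414.86; payment $2,414.86; balance $0.00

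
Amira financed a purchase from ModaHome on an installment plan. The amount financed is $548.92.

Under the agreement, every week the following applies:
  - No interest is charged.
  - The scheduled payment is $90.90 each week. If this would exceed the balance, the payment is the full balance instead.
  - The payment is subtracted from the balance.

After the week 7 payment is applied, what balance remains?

$0.00

# | Opening | Payment | End bal
1 | $548.92 | $90.90 | $458.02
2 | $458.02 | $90.90 | $367.12
3 | $367.12 | $90.90 | $276.22
4 | $276.22 | $90.90 | $185.32
5 | $185.32 | $90.90 | $94.42
6 | $94.42 | $90.90 | $3.52
7 | $3.52 | $3.52 | $0.00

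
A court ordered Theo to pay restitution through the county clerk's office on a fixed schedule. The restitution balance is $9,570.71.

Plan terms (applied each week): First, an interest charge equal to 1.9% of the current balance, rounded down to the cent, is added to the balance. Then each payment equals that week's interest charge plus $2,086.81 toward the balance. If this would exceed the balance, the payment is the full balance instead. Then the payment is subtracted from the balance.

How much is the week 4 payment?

$2,149.70

Week 1: opening $9,570.71; interest $181.84 → $9,752.55; payment $2,268.65; balance $7,483.90
Week 2: opening $7,483.90; interest $142.19 → $7,626.09; payment $2,229.00; balance $5,397.09
Week 3: opening $5,397.09; interest $102.54 → $5,499.63; payment $2,189.35; balance $3,310.28
Week 4: opening $3,310.28; interest $62.89 → $3,373.17; payment $2,149.70; balance $1,223.47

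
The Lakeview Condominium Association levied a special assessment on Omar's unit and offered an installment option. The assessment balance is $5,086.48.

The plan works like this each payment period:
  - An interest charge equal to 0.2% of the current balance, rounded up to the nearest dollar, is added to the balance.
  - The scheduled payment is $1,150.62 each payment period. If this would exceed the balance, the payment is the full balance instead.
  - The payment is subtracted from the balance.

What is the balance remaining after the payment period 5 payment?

$0.00

# | Opening | Interest | Payment | End bal
1 | $5,086.48 | $11.00 | $1,150.62 | $3,946.86
2 | $3,946.86 | $8.00 | $1,150.62 | $2,804.24
3 | $2,804.24 | $6.00 | $1,150.62 | $1,659.62
4 | $1,659.62 | $4.00 | $1,150.62 | $513.00
5 | $513.00 | $2.00 | $515.00 | $0.00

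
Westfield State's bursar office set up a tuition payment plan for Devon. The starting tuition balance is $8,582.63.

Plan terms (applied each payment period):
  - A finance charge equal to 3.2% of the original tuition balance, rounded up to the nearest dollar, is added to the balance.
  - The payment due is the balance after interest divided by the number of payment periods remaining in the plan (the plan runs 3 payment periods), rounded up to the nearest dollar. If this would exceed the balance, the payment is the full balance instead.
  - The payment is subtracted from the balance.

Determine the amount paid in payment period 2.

$3,090.00

Payment period 1: opening $8,582.63; interest $275.00 → $8,857.63; payment $2,953.00; balance $5,904.63
Payment period 2: opening $5,904.63; interest $275.00 → $6,179.63; payment $3,090.00; balance $3,089.63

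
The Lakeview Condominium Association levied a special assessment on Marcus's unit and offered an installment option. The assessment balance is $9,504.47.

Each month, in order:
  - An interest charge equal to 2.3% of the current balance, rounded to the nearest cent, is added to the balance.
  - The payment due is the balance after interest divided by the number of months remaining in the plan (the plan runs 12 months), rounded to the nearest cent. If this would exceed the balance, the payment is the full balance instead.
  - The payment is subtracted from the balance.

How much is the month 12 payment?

# | Opening | Interest | Payment | End bal
1 | $9,504.47 | $218.60 | $810.26 | $8,912.81
2 | $8,912.81 | $204.99 | $828.89 | $8,288.91
3 | $8,288.91 | $190.64 | $847.96 | $7,631.59
4 | $7,631.59 | $175.53 | $867.46 | $6,939.66
5 | $6,939.66 | $159.61 | $887.41 | $6,211.86
6 | $6,211.86 | $142.87 | $907.82 | $5,446.91
7 | $5,446.91 | $125.28 | $928.70 | $4,643.49
8 | $4,643.49 | $106.80 | $950.06 | $3,800.23
9 | $3,800.23 | $87.41 | $971.91 | $2,915.73
10 | $2,915.73 | $67.06 | $994.26 | $1,988.53
11 | $1,988.53 | $45.74 | $1,017.14 | $1,017.13
12 | $1,017.13 | $23.39 | $1,040.52 | $0.00

$1,040.52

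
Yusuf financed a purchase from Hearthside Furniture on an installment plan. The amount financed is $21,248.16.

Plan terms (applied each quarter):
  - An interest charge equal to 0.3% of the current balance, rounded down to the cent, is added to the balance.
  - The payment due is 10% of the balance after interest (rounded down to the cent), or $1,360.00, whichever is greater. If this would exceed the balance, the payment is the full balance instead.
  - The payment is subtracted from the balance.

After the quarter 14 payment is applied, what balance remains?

$696.23

# | Opening | Interest | Payment | End bal
1 | $21,248.16 | $63.74 | $2,131.19 | $19,180.71
2 | $19,180.71 | $57.54 | $1,923.82 | $17,314.43
3 | $17,314.43 | $51.94 | $1,736.63 | $15,629.74
4 | $15,629.74 | $46.88 | $1,567.66 | $14,108.96
5 | $14,108.96 | $42.32 | $1,415.12 | $12,736.16
6 | $12,736.16 | $38.20 | $1,360.00 | $11,414.36
7 | $11,414.36 | $34.24 | $1,360.00 | $10,088.60
8 | $10,088.60 | $30.26 | $1,360.00 | $8,758.86
9 | $8,758.86 | $26.27 | $1,360.00 | $7,425.13
10 | $7,425.13 | $22.27 | $1,360.00 | $6,087.40
11 | $6,087.40 | $18.26 | $1,360.00 | $4,745.66
12 | $4,745.66 | $14.23 | $1,360.00 | $3,399.89
13 | $3,399.89 | $10.19 | $1,360.00 | $2,050.08
14 | $2,050.08 | $6.15 | $1,360.00 | $696.23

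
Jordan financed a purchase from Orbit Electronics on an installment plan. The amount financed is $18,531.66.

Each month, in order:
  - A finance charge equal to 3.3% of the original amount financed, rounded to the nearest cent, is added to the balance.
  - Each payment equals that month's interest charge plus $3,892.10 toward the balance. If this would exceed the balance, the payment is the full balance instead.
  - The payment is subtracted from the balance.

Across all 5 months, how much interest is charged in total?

$3,057.70

Month 1: $18,531.66 +$611.54 interest = $19,143.20; pay $4,503.64 → $14,639.56
Month 2: $14,639.56 +$611.54 interest = $15,251.10; pay $4,503.64 → $10,747.46
Month 3: $10,747.46 +$611.54 interest = $11,359.00; pay $4,503.64 → $6,855.36
Month 4: $6,855.36 +$611.54 interest = $7,466.90; pay $4,503.64 → $2,963.26
Month 5: $2,963.26 +$611.54 interest = $3,574.80; pay $3,574.80 → $0.00
Total interest: $611.54 + $611.54 + $611.54 + $611.54 + $611.54 = $3,057.70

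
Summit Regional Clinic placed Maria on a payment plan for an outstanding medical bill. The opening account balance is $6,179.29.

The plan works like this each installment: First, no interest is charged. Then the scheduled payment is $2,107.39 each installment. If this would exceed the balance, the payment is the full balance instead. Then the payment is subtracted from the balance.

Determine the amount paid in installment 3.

Installment 1: $6,179.29 − $2,107.39 → $4,071.90
Installment 2: $4,071.90 − $2,107.39 → $1,964.51
Installment 3: $1,964.51 − $1,964.51 → $0.00

$1,964.51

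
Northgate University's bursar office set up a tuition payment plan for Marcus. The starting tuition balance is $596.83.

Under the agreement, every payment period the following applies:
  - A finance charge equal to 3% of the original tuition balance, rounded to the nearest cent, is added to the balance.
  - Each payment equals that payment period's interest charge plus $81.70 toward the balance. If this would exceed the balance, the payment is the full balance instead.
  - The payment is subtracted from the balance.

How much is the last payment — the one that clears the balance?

Payment period 1: opening $596.83; interest $17.90 → $614.73; payment $99.60; balance $515.13
Payment period 2: opening $515.13; interest $17.90 → $533.03; payment $99.60; balance $433.43
Payment period 3: opening $433.43; interest $17.90 → $451.33; payment $99.60; balance $351.73
Payment period 4: opening $351.73; interest $17.90 → $369.63; payment $99.60; balance $270.03
Payment period 5: opening $270.03; interest $17.90 → $287.93; payment $99.60; balance $188.33
Payment period 6: opening $188.33; interest $17.90 → $206.23; payment $99.60; balance $106.63
Payment period 7: opening $106.63; interest $17.90 → $124.53; payment $99.60; balance $24.93
Payment period 8: opening $24.93; interest $17.90 → $42.83; payment $42.83; balance $0.00

$42.83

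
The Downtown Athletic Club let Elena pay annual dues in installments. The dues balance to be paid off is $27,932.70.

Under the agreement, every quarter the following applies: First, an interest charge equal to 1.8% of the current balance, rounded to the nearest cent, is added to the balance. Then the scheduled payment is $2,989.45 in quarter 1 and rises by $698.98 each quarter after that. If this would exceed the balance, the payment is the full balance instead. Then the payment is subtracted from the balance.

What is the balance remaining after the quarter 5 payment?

# | Opening | Interest | Payment | End bal
1 | $27,932.70 | $502.79 | $2,989.45 | $25,446.04
2 | $25,446.04 | $458.03 | $3,688.43 | $22,215.64
3 | $22,215.64 | $399.88 | $4,387.41 | $18,228.11
4 | $18,228.11 | $328.11 | $5,086.39 | $13,469.83
5 | $13,469.83 | $242.46 | $5,785.37 | $7,926.92

$7,926.92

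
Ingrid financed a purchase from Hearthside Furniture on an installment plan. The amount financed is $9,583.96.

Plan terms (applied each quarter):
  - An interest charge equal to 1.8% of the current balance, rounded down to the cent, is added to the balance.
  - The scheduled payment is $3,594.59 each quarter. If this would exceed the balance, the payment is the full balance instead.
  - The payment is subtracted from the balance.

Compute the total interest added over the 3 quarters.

$331.62

# | Opening | Interest | Payment | End bal
1 | $9,583.96 | $172.51 | $3,594.59 | $6,161.88
2 | $6,161.88 | $110.91 | $3,594.59 | $2,678.20
3 | $2,678.20 | $48.20 | $2,726.40 | $0.00
Total interest: $172.51 + $110.91 + $48.20 = $331.62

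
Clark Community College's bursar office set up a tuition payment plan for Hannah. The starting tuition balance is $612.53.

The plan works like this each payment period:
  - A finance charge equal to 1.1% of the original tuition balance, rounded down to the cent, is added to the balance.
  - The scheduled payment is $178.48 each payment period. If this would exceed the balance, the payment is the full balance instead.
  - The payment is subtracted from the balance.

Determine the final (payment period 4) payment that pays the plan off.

$104.01

# | Opening | Interest | Payment | End bal
1 | $612.53 | $6.73 | $178.48 | $440.78
2 | $440.78 | $6.73 | $178.48 | $269.03
3 | $269.03 | $6.73 | $178.48 | $97.28
4 | $97.28 | $6.73 | $104.01 | $0.00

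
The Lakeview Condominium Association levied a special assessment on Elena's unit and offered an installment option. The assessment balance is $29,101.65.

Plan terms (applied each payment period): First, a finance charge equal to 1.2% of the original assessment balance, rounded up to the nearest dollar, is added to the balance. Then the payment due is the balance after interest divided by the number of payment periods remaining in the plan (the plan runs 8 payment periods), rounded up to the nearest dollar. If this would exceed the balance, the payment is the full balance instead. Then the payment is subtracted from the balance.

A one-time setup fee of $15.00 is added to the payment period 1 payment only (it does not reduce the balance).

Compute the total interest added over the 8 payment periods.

Payment period 1: opening $29,101.65; interest $350.00 → $29,451.65; payment $3,682.00 (+ $15.00 fee); balance $25,769.65
Payment period 2: opening $25,769.65; interest $350.00 → $26,119.65; payment $3,732.00; balance $22,387.65
Payment period 3: opening $22,387.65; interest $350.00 → $22,737.65; payment $3,790.00; balance $18,947.65
Payment period 4: opening $18,947.65; interest $350.00 → $19,297.65; payment $3,860.00; balance $15,437.65
Payment period 5: opening $15,437.65; interest $350.00 → $15,787.65; payment $3,947.00; balance $11,840.65
Payment period 6: opening $11,840.65; interest $350.00 → $12,190.65; payment $4,064.00; balance $8,126.65
Payment period 7: opening $8,126.65; interest $350.00 → $8,476.65; payment $4,239.00; balance $4,237.65
Payment period 8: opening $4,237.65; interest $350.00 → $4,587.65; payment $4,587.65; balance $0.00
Total interest: $350.00 + $350.00 + $350.00 + $350.00 + $350.00 + $350.00 + $350.00 + $350.00 = $2,800.00

$2,800.00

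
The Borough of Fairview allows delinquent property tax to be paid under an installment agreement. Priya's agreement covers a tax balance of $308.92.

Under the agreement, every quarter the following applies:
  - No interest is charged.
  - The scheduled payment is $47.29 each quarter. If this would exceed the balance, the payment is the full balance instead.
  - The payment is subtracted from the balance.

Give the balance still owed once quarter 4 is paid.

Quarter 1: $308.92 − $47.29 → $261.63
Quarter 2: $261.63 − $47.29 → $214.34
Quarter 3: $214.34 − $47.29 → $167.05
Quarter 4: $167.05 − $47.29 → $119.76

$119.76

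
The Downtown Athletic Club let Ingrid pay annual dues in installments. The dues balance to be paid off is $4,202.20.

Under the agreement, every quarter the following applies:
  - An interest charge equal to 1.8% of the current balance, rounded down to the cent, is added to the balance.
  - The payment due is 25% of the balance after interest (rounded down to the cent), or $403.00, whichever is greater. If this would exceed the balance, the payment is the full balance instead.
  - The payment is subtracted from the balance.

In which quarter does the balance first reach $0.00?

8

Quarter 1: $4,202.20 +$75.63 interest = $4,277.83; pay $1,069.45 → $3,208.38
Quarter 2: $3,208.38 +$57.75 interest = $3,266.13; pay $816.53 → $2,449.60
Quarter 3: $2,449.60 +$44.09 interest = $2,493.69; pay $623.42 → $1,870.27
Quarter 4: $1,870.27 +$33.66 interest = $1,903.93; pay $475.98 → $1,427.95
Quarter 5: $1,427.95 +$25.70 interest = $1,453.65; pay $403.00 → $1,050.65
Quarter 6: $1,050.65 +$18.91 interest = $1,069.56; pay $403.00 → $666.56
Quarter 7: $666.56 +$11.99 interest = $678.55; pay $403.00 → $275.55
Quarter 8: $275.55 +$4.95 interest = $280.50; pay $280.50 → $0.00
Balance reaches $0.00 in quarter 8.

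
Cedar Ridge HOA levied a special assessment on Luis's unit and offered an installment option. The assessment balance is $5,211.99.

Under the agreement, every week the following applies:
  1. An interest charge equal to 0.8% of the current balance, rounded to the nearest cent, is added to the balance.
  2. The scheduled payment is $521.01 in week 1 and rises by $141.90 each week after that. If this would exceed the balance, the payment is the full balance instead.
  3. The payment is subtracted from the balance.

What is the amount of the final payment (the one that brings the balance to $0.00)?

Week 1: $5,211.99 +$41.70 interest = $5,253.69; pay $521.01 → $4,732.68
Week 2: $4,732.68 +$37.86 interest = $4,770.54; pay $662.91 → $4,107.63
Week 3: $4,107.63 +$32.86 interest = $4,140.49; pay $804.81 → $3,335.68
Week 4: $3,335.68 +$26.69 interest = $3,362.37; pay $946.71 → $2,415.66
Week 5: $2,415.66 +$19.33 interest = $2,434.99; pay $1,088.61 → $1,346.38
Week 6: $1,346.38 +$10.77 interest = $1,357.15; pay $1,230.51 → $126.64
Week 7: $126.64 +$1.01 interest = $127.65; pay $127.65 → $0.00

$127.65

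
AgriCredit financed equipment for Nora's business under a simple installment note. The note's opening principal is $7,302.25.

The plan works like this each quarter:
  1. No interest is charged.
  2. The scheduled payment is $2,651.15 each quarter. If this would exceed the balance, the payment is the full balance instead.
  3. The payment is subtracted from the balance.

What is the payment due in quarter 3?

Quarter 1: opening $7,302.25; payment $2,651.15; balance $4,651.10
Quarter 2: opening $4,651.10; payment $2,651.15; balance $1,999.95
Quarter 3: opening $1,999.95; payment $1,999.95; balance $0.00

$1,999.95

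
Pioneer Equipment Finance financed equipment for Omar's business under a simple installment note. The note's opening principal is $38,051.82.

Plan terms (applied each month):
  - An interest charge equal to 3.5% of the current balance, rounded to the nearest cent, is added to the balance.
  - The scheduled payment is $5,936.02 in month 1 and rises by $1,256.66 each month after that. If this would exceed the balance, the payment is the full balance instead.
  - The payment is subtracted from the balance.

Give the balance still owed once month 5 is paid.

# | Opening | Interest | Payment | End bal
1 | $38,051.82 | $1,331.81 | $5,936.02 | $33,447.61
2 | $33,447.61 | $1,170.67 | $7,192.68 | $27,425.60
3 | $27,425.60 | $959.90 | $8,449.34 | $19,936.16
4 | $19,936.16 | $697.77 | $9,706.00 | $10,927.93
5 | $10,927.93 | $382.48 | $10,962.66 | $347.75

$347.75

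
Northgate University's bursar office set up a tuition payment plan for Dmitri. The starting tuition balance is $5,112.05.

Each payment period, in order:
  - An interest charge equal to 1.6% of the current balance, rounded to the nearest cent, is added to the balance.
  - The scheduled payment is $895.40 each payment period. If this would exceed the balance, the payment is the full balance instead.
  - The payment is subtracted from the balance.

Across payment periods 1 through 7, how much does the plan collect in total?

# | Opening | Interest | Payment | End bal
1 | $5,112.05 | $81.79 | $895.40 | $4,298.44
2 | $4,298.44 | $68.78 | $895.40 | $3,471.82
3 | $3,471.82 | $55.55 | $895.40 | $2,631.97
4 | $2,631.97 | $42.11 | $895.40 | $1,778.68
5 | $1,778.68 | $28.46 | $895.40 | $911.74
6 | $911.74 | $14.59 | $895.40 | $30.93
7 | $30.93 | $0.49 | $31.42 | $0.00
Total paid: $5,403.82

$5,403.82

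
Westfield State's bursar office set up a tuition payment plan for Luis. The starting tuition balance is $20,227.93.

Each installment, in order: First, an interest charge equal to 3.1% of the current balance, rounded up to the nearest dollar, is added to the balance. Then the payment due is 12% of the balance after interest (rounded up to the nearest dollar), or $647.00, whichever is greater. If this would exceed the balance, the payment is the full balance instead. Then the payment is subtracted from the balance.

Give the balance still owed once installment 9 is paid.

Installment 1: opening $20,227.93; interest $628.00 → $20,855.93; payment $2,503.00; balance $18,352.93
Installment 2: opening $18,352.93; interest $569.00 → $18,921.93; payment $2,271.00; balance $16,650.93
Installment 3: opening $16,650.93; interest $517.00 → $17,167.93; payment $2,061.00; balance $15,106.93
Installment 4: opening $15,106.93; interest $469.00 → $15,575.93; payment $1,870.00; balance $13,705.93
Installment 5: opening $13,705.93; interest $425.00 → $14,130.93; payment $1,696.00; balance $12,434.93
Installment 6: opening $12,434.93; interest $386.00 → $12,820.93; payment $1,539.00; balance $11,281.93
Installment 7: opening $11,281.93; interest $350.00 → $11,631.93; payment $1,396.00; balance $10,235.93
Installment 8: opening $10,235.93; interest $318.00 → $10,553.93; payment $1,267.00; balance $9,286.93
Installment 9: opening $9,286.93; interest $288.00 → $9,574.93; payment $1,149.00; balance $8,425.93

$8,425.93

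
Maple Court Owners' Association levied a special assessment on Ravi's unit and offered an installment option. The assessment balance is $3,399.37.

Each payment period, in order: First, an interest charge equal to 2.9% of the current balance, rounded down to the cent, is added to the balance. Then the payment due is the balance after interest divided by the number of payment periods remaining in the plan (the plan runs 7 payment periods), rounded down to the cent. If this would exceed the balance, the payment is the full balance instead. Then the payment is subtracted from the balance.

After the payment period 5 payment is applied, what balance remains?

$1,120.48

Payment period 1: $3,399.37 +$98.58 interest = $3,497.95; pay $499.70 → $2,998.25
Payment period 2: $2,998.25 +$86.94 interest = $3,085.19; pay $514.19 → $2,571.00
Payment period 3: $2,571.00 +$74.55 interest = $2,645.55; pay $529.11 → $2,116.44
Payment period 4: $2,116.44 +$61.37 interest = $2,177.81; pay $544.45 → $1,633.36
Payment period 5: $1,633.36 +$47.36 interest = $1,680.72; pay $560.24 → $1,120.48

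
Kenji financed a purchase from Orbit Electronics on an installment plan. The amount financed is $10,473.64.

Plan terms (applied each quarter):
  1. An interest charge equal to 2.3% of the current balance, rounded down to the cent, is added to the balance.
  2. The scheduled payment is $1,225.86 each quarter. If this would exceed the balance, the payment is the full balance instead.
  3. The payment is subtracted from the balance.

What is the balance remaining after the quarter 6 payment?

$4,213.40

# | Opening | Interest | Payment | End bal
1 | $10,473.64 | $240.89 | $1,225.86 | $9,488.67
2 | $9,488.67 | $218.23 | $1,225.86 | $8,481.04
3 | $8,481.04 | $195.06 | $1,225.86 | $7,450.24
4 | $7,450.24 | $171.35 | $1,225.86 | $6,395.73
5 | $6,395.73 | $147.10 | $1,225.86 | $5,316.97
6 | $5,316.97 | $122.29 | $1,225.86 | $4,213.40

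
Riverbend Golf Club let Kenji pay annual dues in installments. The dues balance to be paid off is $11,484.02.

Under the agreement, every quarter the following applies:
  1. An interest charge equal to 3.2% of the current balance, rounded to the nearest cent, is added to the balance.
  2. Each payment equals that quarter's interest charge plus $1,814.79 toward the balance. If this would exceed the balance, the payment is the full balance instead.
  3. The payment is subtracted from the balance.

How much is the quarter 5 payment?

Quarter 1: opening $11,484.02; interest $367.49 → $11,851.51; payment $2,182.28; balance $9,669.23
Quarter 2: opening $9,669.23; interest $309.42 → $9,978.65; payment $2,124.21; balance $7,854.44
Quarter 3: opening $7,854.44; interest $251.34 → $8,105.78; payment $2,066.13; balance $6,039.65
Quarter 4: opening $6,039.65; interest $193.27 → $6,232.92; payment $2,008.06; balance $4,224.86
Quarter 5: opening $4,224.86; interest $135.20 → $4,360.06; payment $1,949.99; balance $2,410.07

$1,949.99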